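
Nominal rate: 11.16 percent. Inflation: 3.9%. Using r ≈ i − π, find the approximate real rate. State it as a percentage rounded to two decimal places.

7.26%

r ≈ i − π = 11.16% − 3.9% = 7.26%.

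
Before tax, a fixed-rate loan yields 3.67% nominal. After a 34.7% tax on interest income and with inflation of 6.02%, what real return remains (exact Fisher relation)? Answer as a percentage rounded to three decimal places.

After-tax nominal return = 3.67% × (1 − 0.347) = 2.39651%.
1 + r = 1.0239651 / 1.06020 = 0.965823
After-tax real rate = 0.965823 − 1 → -3.418%.

-3.418%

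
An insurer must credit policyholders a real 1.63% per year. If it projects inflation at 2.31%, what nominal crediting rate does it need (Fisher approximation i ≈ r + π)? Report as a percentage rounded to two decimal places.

3.94%

i ≈ r + π = 1.63% + 2.31% = 3.94%.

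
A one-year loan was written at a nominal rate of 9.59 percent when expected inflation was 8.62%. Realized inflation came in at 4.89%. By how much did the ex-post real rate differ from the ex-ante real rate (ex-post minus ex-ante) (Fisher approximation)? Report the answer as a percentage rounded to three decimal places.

Ex-ante: 9.59% − 8.62% = 0.970%
Ex-post: 9.59% − 4.89% = 4.700%
Difference (ex-post − ex-ante) = 3.7300% → 3.730%.

3.730%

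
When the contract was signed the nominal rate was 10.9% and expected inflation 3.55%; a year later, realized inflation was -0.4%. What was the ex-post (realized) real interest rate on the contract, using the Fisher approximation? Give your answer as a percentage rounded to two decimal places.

11.30%

Ex-post: 10.9% − (-0.4%) = 11.300%
So the realized real rate is 11.30%.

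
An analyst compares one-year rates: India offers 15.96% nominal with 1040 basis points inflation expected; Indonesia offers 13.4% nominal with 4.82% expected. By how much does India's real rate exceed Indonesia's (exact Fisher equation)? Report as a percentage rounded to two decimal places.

India: (1 + 0.1596)/(1 + 0.1040) − 1 = 5.0362%
Indonesia: (1 + 0.1340)/(1 + 0.0482) − 1 = 8.1855%
Differential = 5.0362% − 8.1855% = -3.1492% → -3.15%.

-3.15%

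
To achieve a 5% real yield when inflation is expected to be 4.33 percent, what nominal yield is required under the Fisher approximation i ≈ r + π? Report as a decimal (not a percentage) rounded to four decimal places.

i ≈ r + π = 5% + 4.33% = 0.0933.

0.0933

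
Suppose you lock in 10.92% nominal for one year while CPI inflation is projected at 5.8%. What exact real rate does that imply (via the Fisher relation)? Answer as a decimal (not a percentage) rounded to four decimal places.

By the Fisher relation, 1 + r = (1 + i)/(1 + π).
1 + r = 1.10920 / 1.05800 = 1.048393
r = 1.048393 − 1 = 4.8393%, i.e. 0.0484.

0.0484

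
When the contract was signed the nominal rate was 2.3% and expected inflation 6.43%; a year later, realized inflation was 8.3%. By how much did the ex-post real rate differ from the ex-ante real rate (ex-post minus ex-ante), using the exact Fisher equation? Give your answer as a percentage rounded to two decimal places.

Ex-ante: (1 + 0.0230)/(1 + 0.0643) − 1 = -3.8805%
Ex-post: (1 + 0.0230)/(1 + 0.0830) − 1 = -5.5402%
Difference (ex-post − ex-ante) = -1.6597% → -1.66%.

-1.66%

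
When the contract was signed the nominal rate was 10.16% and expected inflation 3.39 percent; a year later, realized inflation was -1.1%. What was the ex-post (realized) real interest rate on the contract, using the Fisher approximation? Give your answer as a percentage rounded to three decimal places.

Ex-post: 10.16% − (-1.1%) = 11.260%
So the realized real rate is 11.260%.

11.260%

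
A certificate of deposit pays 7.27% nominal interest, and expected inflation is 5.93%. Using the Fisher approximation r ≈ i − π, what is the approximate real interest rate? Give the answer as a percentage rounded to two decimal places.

1.34%

r ≈ i − π = 7.27% − 5.93% = 1.34%.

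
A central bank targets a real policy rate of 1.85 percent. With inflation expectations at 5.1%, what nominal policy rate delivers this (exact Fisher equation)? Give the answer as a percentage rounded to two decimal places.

(1 + i) = (1 + r)(1 + π) = 1.01850 × 1.05100 = 1.0704435
i = 1.0704435 − 1, so the required nominal rate is 7.04%.

7.04%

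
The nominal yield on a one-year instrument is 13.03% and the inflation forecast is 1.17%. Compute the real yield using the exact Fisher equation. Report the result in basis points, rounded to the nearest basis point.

By the Fisher relation, 1 + r = (1 + i)/(1 + π).
1 + r = 1.13030 / 1.01170 = 1.117228
r = 1.117228 − 1 = 11.7228%, i.e. 1172 basis points.

1172 basis points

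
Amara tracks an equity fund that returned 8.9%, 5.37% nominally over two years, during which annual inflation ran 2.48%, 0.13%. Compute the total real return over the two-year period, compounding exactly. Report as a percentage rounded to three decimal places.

11.826%

Nominal growth factor = 1.0890 × 1.0537 = 1.147479
Price-level growth factor = 1.0248 × 1.0013 = 1.026132
Real growth factor = 1.147479 / 1.026132 = 1.118257
Total real return = 1.118257 − 1 → 11.826%.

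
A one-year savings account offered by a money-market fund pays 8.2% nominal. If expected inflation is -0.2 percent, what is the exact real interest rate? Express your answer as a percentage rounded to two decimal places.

8.42%

1 + r = 1.08200 / 0.99800 = 1.084168
r = 1.084168 − 1 = 8.4168%, i.e. 8.42%.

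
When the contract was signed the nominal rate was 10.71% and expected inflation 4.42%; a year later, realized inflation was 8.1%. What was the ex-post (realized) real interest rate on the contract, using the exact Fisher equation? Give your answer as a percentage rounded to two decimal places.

Ex-post: (1 + 0.1071)/(1 + 0.0810) − 1 = 2.4144%
So the realized real rate is 2.41%.

2.41%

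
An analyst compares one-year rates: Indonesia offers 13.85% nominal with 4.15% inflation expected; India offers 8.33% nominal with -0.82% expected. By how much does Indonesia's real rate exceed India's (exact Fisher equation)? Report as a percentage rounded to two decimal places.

0.09%

Indonesia: (1 + 0.1385)/(1 + 0.0415) − 1 = 9.3135%
India: (1 + 0.0833)/(1 − 0.0082) − 1 = 9.2257%
Differential = 9.3135% − 9.2257% = 0.0878% → 0.09%.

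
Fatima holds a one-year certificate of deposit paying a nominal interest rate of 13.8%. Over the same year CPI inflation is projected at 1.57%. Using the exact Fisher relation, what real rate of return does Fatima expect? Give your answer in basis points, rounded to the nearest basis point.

1204 basis points

1 + r = 1.13800 / 1.01570 = 1.120410
r = 1.120410 − 1 = 12.0410%, i.e. 1204 basis points.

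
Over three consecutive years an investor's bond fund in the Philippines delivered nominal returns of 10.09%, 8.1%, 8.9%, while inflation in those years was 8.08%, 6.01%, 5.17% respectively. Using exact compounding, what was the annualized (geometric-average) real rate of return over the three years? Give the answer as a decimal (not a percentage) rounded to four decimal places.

0.0246

Nominal growth factor = 1.1009 × 1.0810 × 1.0890 = 1.29598939
Price-level growth factor = 1.0808 × 1.0601 × 1.0517 = 1.20499167
Real growth factor = 1.29598939 / 1.20499167 = 1.07551730
Annualized real rate = 1.07551730^(1/3) − 1 = 2.4564% → 0.0246.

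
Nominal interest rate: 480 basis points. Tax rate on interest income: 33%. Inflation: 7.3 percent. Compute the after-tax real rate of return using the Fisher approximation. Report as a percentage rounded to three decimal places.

After-tax nominal return = 4.8% × (1 − 0.33) = 3.2160%.
r ≈ 3.2160% − 7.3% → -4.084%.

-4.084%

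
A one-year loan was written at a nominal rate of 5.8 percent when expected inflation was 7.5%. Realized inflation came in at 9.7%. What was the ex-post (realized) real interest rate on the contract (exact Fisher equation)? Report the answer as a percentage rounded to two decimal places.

Ex-post: (1 + 0.0580)/(1 + 0.0970) − 1 = -3.5552%
So the realized real rate is -3.56%.

-3.56%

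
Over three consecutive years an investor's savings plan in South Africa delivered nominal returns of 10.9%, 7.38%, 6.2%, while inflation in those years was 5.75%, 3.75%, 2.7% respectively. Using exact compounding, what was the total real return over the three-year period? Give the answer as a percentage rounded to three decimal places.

12.238%

Nominal growth factor = 1.1090 × 1.0738 × 1.0620 = 1.264677
Price-level growth factor = 1.0575 × 1.0375 × 1.0270 = 1.126779
Real growth factor = 1.264677 / 1.126779 = 1.122382
Total real return = 1.122382 − 1 → 12.238%.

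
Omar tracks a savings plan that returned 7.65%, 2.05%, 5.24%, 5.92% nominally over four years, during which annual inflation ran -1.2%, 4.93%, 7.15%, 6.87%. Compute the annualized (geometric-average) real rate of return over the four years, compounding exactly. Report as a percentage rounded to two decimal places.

Nominal growth factor = 1.0765 × 1.0205 × 1.0524 × 1.0592 = 1.22457631
Price-level growth factor = 0.9880 × 1.0493 × 1.0715 × 1.0687 = 1.18714728
Real growth factor = 1.22457631 / 1.18714728 = 1.03152855
Annualized real rate = 1.03152855^(1/4) − 1 = 0.7791% → 0.78%.

0.78%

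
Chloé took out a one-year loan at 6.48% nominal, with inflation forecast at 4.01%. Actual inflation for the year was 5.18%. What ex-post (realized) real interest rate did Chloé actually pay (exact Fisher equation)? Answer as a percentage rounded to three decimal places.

1.236%

Ex-post: (1 + 0.0648)/(1 + 0.0518) − 1 = 1.2360%
So the realized real rate is 1.236%.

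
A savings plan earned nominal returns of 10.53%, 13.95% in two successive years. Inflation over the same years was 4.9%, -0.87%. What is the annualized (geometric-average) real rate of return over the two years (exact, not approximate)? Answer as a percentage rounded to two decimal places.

10.05%

Nominal growth factor = 1.1053 × 1.1395 = 1.25948935
Price-level growth factor = 1.0490 × 0.9913 = 1.03987370
Real growth factor = 1.25948935 / 1.03987370 = 1.21119454
Annualized real rate = 1.21119454^(1/2) − 1 = 10.0543% → 10.05%.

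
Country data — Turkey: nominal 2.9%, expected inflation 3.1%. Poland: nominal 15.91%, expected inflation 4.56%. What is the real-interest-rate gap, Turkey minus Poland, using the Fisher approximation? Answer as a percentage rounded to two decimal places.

Turkey: 2.9% − 3.1% = -0.200%
Poland: 15.91% − 4.56% = 11.350%
Differential = -11.550% → -11.55%.

-11.55%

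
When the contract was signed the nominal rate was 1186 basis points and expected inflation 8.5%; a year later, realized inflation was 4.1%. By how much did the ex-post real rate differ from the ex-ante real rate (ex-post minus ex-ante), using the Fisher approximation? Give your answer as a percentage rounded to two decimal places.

4.40%

Ex-ante: 11.86% − 8.5% = 3.360%
Ex-post: 11.86% − 4.1% = 7.760%
Difference (ex-post − ex-ante) = 4.4000% → 4.40%.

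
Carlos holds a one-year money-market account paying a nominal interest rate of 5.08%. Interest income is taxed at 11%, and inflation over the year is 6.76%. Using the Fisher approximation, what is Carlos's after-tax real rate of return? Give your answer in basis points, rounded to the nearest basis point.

-224 basis points

After-tax nominal return = 5.08% × (1 − 0.11) = 4.5212%.
r ≈ 4.5212% − 6.76% → -224 basis points.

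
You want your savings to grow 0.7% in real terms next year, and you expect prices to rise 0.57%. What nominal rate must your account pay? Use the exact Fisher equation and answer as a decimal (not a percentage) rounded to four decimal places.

(1 + i) = (1 + r)(1 + π) = 1.00700 × 1.00570 = 1.0127399
i = 1.0127399 − 1, so the required nominal rate is 0.0127.

0.0127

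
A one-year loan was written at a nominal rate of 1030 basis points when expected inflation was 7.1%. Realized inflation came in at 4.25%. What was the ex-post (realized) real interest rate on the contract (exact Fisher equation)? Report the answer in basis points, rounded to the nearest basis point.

Ex-post: (1 + 0.1030)/(1 + 0.0425) − 1 = 5.8034%
So the realized real rate is 580 basis points.

580 basis points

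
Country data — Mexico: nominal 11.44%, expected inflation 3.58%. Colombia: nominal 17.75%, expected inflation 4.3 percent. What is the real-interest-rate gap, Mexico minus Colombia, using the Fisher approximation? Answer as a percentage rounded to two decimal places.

Mexico: 11.44% − 3.58% = 7.860%
Colombia: 17.75% − 4.3% = 13.450%
Differential = -5.590% → -5.59%.

-5.59%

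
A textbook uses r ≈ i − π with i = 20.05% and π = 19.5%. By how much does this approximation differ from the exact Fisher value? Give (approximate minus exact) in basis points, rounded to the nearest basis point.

Approximate: r ≈ 20.050% − 19.500% = 0.5500%
Exact: (1 + 0.2005)/(1 + 0.1950) − 1 = 0.4603%
Error = 0.5500% − 0.4603% = 0.0897% → 9 basis points.

9 basis points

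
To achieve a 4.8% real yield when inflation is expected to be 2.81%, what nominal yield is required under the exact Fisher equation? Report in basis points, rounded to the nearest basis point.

(1 + i) = (1 + r)(1 + π) = 1.04800 × 1.02810 = 1.0774488
i = 1.0774488 − 1, so the required nominal rate is 774 basis points.

774 basis points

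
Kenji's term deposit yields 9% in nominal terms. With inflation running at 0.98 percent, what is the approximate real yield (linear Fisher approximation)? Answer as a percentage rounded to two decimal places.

r ≈ i − π = 9% − 0.98% = 8.02%.

8.02%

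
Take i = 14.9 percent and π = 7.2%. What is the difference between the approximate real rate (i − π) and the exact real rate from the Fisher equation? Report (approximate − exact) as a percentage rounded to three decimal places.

0.517%

Approximate: r ≈ 14.900% − 7.200% = 7.7000%
Exact: (1 + 0.1490)/(1 + 0.0720) − 1 = 7.1828%
Error = 7.7000% − 7.1828% = 0.5172% → 0.517%.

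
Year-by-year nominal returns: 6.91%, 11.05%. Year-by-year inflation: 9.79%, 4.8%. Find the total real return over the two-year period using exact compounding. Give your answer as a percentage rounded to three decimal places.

3.184%

Compound the nominal returns: 1.0691 × 1.1105 = 1.187236.
Compound inflation: 1.0979 × 1.0480 = 1.150599.
Deflate: 1.187236 / 1.150599 = 1.031841.
Total real return = 1.031841 − 1 → 3.184%.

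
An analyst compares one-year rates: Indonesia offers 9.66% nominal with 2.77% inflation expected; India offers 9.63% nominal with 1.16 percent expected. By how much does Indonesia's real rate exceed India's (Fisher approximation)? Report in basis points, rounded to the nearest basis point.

Indonesia: 9.66% − 2.77% = 6.890%
India: 9.63% − 1.16% = 8.470%
Differential = -1.580% → -158 basis points.

-158 basis points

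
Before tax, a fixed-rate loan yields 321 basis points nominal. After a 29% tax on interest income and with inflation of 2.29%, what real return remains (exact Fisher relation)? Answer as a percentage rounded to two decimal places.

After-tax nominal return = 3.21% × (1 − 0.29) = 2.2791%.
1 + r = 1.022791 / 1.02290 = 0.999893
After-tax real rate = 0.999893 − 1 → -0.01%.

-0.01%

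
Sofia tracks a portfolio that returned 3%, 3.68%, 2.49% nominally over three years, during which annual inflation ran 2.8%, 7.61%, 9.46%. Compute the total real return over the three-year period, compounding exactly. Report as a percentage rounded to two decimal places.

-9.61%

Nominal growth factor = 1.0300 × 1.0368 × 1.0249 = 1.094495
Price-level growth factor = 1.0280 × 1.0761 × 1.0946 = 1.210880
Real growth factor = 1.094495 / 1.210880 = 0.903884
Total real return = 0.903884 − 1 → -9.61%.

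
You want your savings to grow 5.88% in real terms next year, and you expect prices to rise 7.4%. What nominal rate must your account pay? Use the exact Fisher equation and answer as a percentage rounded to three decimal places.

13.715%

(1 + i) = (1 + r)(1 + π) = 1.05880 × 1.07400 = 1.1371512
i = 1.1371512 − 1, so the required nominal rate is 13.715%.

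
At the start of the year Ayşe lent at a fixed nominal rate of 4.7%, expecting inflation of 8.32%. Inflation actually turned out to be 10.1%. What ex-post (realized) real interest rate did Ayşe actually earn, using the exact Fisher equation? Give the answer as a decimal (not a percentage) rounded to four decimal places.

Ex-post: (1 + 0.0470)/(1 + 0.1010) − 1 = -4.9046%
So the realized real rate is -0.0490.

-0.0490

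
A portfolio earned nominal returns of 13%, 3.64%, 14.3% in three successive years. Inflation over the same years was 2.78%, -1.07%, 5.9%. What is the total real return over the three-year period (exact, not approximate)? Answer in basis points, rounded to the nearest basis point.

Compound the nominal returns: 1.1300 × 1.0364 × 1.1430 = 1.338604.
Compound inflation: 1.0278 × 0.9893 × 1.0590 = 1.076794.
Deflate: 1.338604 / 1.076794 = 1.243138.
Total real return = 1.243138 − 1 → 2431 basis points.

2431 basis points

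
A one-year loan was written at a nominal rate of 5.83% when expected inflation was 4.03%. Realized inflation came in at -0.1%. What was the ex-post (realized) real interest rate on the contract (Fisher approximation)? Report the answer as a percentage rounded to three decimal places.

5.930%

Ex-post: 5.83% − (-0.1%) = 5.930%
So the realized real rate is 5.930%.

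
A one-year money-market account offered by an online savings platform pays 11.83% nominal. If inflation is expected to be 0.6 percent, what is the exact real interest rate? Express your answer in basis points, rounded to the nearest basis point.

1116 basis points

By the Fisher equation, 1 + r = (1 + i)/(1 + π).
1 + r = 1.11830 / 1.00600 = 1.111630
r = 1.111630 − 1 = 11.1630%, i.e. 1116 basis points.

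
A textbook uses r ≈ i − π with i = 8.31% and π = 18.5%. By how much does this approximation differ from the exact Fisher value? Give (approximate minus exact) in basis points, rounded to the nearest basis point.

Approximate: r ≈ 8.310% − 18.500% = -10.1900%
Exact: (1 + 0.0831)/(1 + 0.1850) − 1 = -8.5992%
Error = -10.1900% − (-8.5992%) = -1.5908% → -159 basis points.

-159 basis points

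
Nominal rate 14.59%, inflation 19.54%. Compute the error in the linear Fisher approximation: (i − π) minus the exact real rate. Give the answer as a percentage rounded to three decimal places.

-0.809%

Approximate: r ≈ 14.590% − 19.540% = -4.9500%
Exact: (1 + 0.1459)/(1 + 0.1954) − 1 = -4.1409%
Error = -4.9500% − (-4.1409%) = -0.8091% → -0.809%.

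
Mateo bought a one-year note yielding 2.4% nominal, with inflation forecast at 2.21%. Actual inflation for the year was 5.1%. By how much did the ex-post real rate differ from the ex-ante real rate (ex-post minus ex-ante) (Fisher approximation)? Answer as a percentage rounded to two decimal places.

-2.89%

Ex-ante: 2.4% − 2.21% = 0.190%
Ex-post: 2.4% − 5.1% = -2.700%
Difference (ex-post − ex-ante) = -2.8900% → -2.89%.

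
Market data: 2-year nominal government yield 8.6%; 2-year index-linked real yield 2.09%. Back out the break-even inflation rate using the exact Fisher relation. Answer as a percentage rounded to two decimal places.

(1 + π) = (1 + i)/(1 + r) = 1.08600 / 1.02090 = 1.063767
Break-even inflation = 1.063767 − 1 → 6.38%.

6.38%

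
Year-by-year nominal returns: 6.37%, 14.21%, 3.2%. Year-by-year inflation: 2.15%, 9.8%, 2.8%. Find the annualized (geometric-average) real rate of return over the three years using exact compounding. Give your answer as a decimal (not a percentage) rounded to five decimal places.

Nominal growth factor = 1.0637 × 1.1421 × 1.0320 = 1.25372703
Price-level growth factor = 1.0215 × 1.0980 × 1.0280 = 1.15301200
Real growth factor = 1.25372703 / 1.15301200 = 1.08734951
Annualized real rate = 1.08734951^(1/3) − 1 = 2.8308% → 0.02831.

0.02831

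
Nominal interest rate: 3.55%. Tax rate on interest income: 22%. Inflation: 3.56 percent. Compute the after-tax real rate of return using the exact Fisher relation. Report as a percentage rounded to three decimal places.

-0.764%

After-tax nominal return = 3.55% × (1 − 0.22) = 2.7690%.
1 + r = 1.02769 / 1.03560 = 0.992362
After-tax real rate = 0.992362 − 1 → -0.764%.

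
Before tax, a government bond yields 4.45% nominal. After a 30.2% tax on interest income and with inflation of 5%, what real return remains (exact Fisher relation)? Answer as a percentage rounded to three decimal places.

After-tax nominal return = 4.45% × (1 − 0.302) = 3.1061%.
1 + r = 1.031061 / 1.05000 = 0.981963
After-tax real rate = 0.981963 − 1 → -1.804%.

-1.804%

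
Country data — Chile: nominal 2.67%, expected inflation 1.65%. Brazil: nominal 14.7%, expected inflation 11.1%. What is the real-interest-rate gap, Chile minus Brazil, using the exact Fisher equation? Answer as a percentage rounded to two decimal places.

Chile: (1 + 0.0267)/(1 + 0.0165) − 1 = 1.0034%
Brazil: (1 + 0.1470)/(1 + 0.1110) − 1 = 3.2403%
Differential = 1.0034% − 3.2403% = -2.2369% → -2.24%.

-2.24%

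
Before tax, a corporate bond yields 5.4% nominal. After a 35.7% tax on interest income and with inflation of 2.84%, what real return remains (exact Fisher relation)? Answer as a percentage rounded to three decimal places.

After-tax nominal return = 5.4% × (1 − 0.357) = 3.4722%.
1 + r = 1.034722 / 1.02840 = 1.006147
After-tax real rate = 1.006147 − 1 → 0.615%.

0.615%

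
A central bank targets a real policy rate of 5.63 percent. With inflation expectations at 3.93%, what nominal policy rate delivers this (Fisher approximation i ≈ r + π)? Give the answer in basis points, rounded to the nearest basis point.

i ≈ r + π = 5.63% + 3.93% = 956 basis points.

956 basis points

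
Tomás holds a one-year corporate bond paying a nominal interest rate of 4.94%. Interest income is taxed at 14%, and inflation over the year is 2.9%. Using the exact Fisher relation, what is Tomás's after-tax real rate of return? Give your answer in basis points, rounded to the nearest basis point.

131 basis points

After-tax nominal return = 4.94% × (1 − 0.14) = 4.2484%.
1 + r = 1.042484 / 1.02900 = 1.013104
After-tax real rate = 1.013104 − 1 → 131 basis points.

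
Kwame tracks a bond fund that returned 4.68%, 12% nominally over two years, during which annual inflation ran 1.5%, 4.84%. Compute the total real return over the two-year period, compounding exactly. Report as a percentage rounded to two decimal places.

10.18%

Compound the nominal returns: 1.0468 × 1.1200 = 1.172416.
Compound inflation: 1.0150 × 1.0484 = 1.064126.
Deflate: 1.172416 / 1.064126 = 1.101764.
Total real return = 1.101764 − 1 → 10.18%.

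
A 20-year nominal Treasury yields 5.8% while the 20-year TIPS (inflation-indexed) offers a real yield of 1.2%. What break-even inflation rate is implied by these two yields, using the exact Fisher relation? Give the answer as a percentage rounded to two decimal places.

4.55%

(1 + π) = (1 + i)/(1 + r) = 1.05800 / 1.01200 = 1.045455
Break-even inflation = 1.045455 − 1 → 4.55%.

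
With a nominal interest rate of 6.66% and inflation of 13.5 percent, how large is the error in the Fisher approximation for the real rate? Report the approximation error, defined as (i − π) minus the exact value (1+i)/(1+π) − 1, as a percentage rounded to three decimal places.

Approximate: r ≈ 6.660% − 13.500% = -6.8400%
Exact: (1 + 0.0666)/(1 + 0.1350) − 1 = -6.0264%
Error = -6.8400% − (-6.0264%) = -0.8136% → -0.814%.

-0.814%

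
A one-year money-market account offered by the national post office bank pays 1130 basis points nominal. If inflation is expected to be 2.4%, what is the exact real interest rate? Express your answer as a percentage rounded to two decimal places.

8.69%

By the Fisher identity, 1 + r = (1 + i)/(1 + π).
1 + r = 1.11300 / 1.02400 = 1.086914
r = 1.086914 − 1 = 8.6914%, i.e. 8.69%.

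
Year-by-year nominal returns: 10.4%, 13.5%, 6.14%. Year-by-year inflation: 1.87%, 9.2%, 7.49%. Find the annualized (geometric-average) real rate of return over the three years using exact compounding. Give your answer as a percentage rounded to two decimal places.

Nominal growth factor = 1.1040 × 1.1350 × 1.0614 = 1.32997666
Price-level growth factor = 1.0187 × 1.0920 × 1.0749 = 1.19574069
Real growth factor = 1.32997666 / 1.19574069 = 1.11226177
Annualized real rate = 1.11226177^(1/3) − 1 = 3.6102% → 3.61%.

3.61%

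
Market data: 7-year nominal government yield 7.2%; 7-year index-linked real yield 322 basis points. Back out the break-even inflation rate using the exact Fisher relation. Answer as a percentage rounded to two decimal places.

3.86%

(1 + π) = (1 + i)/(1 + r) = 1.07200 / 1.03220 = 1.038558
Break-even inflation = 1.038558 − 1 → 3.86%.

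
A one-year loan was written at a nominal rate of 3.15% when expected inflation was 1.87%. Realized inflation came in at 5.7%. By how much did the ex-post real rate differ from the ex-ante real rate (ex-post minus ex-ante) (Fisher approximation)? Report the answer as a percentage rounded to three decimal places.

-3.830%

Ex-ante: 3.15% − 1.87% = 1.280%
Ex-post: 3.15% − 5.7% = -2.550%
Difference (ex-post − ex-ante) = -3.8300% → -3.830%.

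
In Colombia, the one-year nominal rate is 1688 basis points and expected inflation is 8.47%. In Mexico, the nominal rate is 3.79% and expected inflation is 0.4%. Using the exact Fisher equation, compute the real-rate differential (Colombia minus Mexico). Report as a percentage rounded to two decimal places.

4.38%

Colombia: (1 + 0.1688)/(1 + 0.0847) − 1 = 7.7533%
Mexico: (1 + 0.0379)/(1 + 0.0040) − 1 = 3.3765%
Differential = 7.7533% − 3.3765% = 4.3768% → 4.38%.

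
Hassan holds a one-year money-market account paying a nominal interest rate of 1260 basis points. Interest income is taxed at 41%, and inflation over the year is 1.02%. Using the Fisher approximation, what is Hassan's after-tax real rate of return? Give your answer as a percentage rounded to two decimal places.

After-tax nominal return = 12.6% × (1 − 0.41) = 7.4340%.
r ≈ 7.4340% − 1.02% → 6.41%.

6.41%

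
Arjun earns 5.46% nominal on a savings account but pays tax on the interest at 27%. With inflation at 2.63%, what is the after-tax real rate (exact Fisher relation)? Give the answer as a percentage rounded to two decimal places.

1.32%

After-tax nominal return = 5.46% × (1 − 0.27) = 3.9858%.
1 + r = 1.039858 / 1.02630 = 1.013211
After-tax real rate = 1.013211 − 1 → 1.32%.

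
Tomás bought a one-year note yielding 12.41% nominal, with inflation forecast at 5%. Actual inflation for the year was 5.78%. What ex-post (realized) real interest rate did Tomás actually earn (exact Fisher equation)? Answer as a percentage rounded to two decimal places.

Ex-post: (1 + 0.1241)/(1 + 0.0578) − 1 = 6.2677%
So the realized real rate is 6.27%.

6.27%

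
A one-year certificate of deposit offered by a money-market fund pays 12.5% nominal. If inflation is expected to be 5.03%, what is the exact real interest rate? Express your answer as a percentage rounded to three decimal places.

By the Fisher equation, 1 + r = (1 + i)/(1 + π).
1 + r = 1.12500 / 1.05030 = 1.071123
r = 1.071123 − 1 = 7.1123%, i.e. 7.112%.

7.112%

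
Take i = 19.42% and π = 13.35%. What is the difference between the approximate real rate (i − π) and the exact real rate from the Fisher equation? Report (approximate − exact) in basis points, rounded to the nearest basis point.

Approximate: r ≈ 19.420% − 13.350% = 6.0700%
Exact: (1 + 0.1942)/(1 + 0.1335) − 1 = 5.3551%
Error = 6.0700% − 5.3551% = 0.7149% → 71 basis points.

71 basis points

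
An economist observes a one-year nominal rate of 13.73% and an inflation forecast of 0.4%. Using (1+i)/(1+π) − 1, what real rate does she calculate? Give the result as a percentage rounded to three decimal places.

13.277%

1 + r = 1.13730 / 1.00400 = 1.132769
r = 1.132769 − 1 = 13.2769%, i.e. 13.277%.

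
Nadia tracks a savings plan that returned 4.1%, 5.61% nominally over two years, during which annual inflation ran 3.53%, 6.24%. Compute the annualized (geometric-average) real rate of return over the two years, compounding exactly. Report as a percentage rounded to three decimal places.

-0.023%

Nominal growth factor = 1.0410 × 1.0561 = 1.09940010
Price-level growth factor = 1.0353 × 1.0624 = 1.09990272
Real growth factor = 1.09940010 / 1.09990272 = 0.99954303
Annualized real rate = 0.99954303^(1/2) − 1 = -0.0229% → -0.023%.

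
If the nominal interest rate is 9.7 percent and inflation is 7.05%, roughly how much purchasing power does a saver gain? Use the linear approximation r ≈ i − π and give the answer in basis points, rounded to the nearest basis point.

265 basis points

r ≈ i − π = 9.7% − 7.05% = 265 basis points.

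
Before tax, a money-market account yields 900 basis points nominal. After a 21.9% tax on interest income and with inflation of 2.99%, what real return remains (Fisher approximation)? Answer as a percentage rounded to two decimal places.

4.04%

After-tax nominal return = 9% × (1 − 0.219) = 7.0290%.
r ≈ 7.0290% − 2.99% → 4.04%.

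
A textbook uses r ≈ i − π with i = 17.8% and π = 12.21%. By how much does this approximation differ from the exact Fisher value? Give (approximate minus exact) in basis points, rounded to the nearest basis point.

61 basis points

Approximate: r ≈ 17.800% − 12.210% = 5.5900%
Exact: (1 + 0.1780)/(1 + 0.1221) − 1 = 4.9817%
Error = 5.5900% − 4.9817% = 0.6083% → 61 basis points.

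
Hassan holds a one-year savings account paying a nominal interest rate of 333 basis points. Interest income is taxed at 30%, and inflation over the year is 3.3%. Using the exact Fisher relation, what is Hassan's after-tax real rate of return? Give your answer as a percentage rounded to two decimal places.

-0.94%

After-tax nominal return = 3.33% × (1 − 0.3) = 2.3310%.
1 + r = 1.02331 / 1.03300 = 0.990620
After-tax real rate = 0.990620 − 1 → -0.94%.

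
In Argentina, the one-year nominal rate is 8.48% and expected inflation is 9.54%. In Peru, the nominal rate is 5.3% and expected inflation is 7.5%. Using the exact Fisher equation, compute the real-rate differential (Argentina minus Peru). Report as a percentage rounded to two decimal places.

1.08%

Argentina: (1 + 0.0848)/(1 + 0.0954) − 1 = -0.9677%
Peru: (1 + 0.0530)/(1 + 0.0750) − 1 = -2.0465%
Differential = -0.9677% − (-2.0465%) = 1.0788% → 1.08%.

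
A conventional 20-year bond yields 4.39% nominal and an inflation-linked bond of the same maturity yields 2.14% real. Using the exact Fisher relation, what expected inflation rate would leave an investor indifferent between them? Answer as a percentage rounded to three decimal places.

(1 + π) = (1 + i)/(1 + r) = 1.04390 / 1.02140 = 1.022029
Break-even inflation = 1.022029 − 1 → 2.203%.

2.203%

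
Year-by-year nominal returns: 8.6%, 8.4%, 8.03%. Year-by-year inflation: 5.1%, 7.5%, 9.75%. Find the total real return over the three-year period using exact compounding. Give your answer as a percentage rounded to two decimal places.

Compound the nominal returns: 1.0860 × 1.0840 × 1.0803 = 1.271755.
Compound inflation: 1.0510 × 1.0750 × 1.0975 = 1.239983.
Deflate: 1.271755 / 1.239983 = 1.025623.
Total real return = 1.025623 − 1 → 2.56%.

2.56%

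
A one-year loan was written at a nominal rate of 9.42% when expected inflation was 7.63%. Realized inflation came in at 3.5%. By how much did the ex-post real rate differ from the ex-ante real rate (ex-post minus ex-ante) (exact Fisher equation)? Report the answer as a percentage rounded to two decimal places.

Ex-ante: (1 + 0.0942)/(1 + 0.0763) − 1 = 1.6631%
Ex-post: (1 + 0.0942)/(1 + 0.0350) − 1 = 5.7198%
Difference (ex-post − ex-ante) = 4.0567% → 4.06%.

4.06%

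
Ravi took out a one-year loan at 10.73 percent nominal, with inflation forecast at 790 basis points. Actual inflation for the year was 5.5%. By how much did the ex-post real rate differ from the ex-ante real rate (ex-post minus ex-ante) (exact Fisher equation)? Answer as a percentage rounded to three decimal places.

2.335%

Ex-ante: (1 + 0.1073)/(1 + 0.0790) − 1 = 2.62280%
Ex-post: (1 + 0.1073)/(1 + 0.0550) − 1 = 4.95735%
Difference (ex-post − ex-ante) = 2.33455% → 2.335%.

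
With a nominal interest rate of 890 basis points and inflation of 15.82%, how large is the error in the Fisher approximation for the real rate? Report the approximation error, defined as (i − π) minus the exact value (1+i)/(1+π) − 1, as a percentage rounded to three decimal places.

-0.945%

Approximate: r ≈ 8.900% − 15.820% = -6.9200%
Exact: (1 + 0.0890)/(1 + 0.1582) − 1 = -5.9748%
Error = -6.9200% − (-5.9748%) = -0.9452% → -0.945%.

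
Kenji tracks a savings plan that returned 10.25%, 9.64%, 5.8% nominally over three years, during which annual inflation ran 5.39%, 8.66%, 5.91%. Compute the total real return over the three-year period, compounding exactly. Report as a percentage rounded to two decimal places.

Compound the nominal returns: 1.1025 × 1.0964 × 1.0580 = 1.278890.
Compound inflation: 1.0539 × 1.0866 × 1.0591 = 1.212847.
Deflate: 1.278890 / 1.212847 = 1.054453.
Total real return = 1.054453 − 1 → 5.45%.

5.45%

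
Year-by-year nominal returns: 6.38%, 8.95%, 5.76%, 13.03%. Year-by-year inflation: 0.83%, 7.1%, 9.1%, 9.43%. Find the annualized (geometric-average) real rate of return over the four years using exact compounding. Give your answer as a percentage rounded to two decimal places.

Compound the nominal returns: 1.0638 × 1.0895 × 1.0576 × 1.1303 = 1.38548679.
Compound inflation: 1.0083 × 1.0710 × 1.0910 × 1.0943 = 1.28925964.
Deflate: 1.38548679 / 1.28925964 = 1.07463753.
Annualized real rate = 1.07463753^(1/4) − 1 = 1.8159% → 1.82%.

1.82%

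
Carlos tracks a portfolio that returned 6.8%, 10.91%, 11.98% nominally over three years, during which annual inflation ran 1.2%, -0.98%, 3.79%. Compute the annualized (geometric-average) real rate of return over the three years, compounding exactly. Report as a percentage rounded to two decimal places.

Compound the nominal returns: 1.0680 × 1.1091 × 1.1198 = 1.32642415.
Compound inflation: 1.0120 × 0.9902 × 1.0379 = 1.04006132.
Deflate: 1.32642415 / 1.04006132 = 1.27533264.
Annualized real rate = 1.27533264^(1/3) − 1 = 8.4446% → 8.44%.

8.44%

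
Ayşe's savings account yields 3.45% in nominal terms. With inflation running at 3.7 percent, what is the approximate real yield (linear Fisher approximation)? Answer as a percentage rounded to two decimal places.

r ≈ i − π = 3.45% − 3.7% = -0.25%.

-0.25%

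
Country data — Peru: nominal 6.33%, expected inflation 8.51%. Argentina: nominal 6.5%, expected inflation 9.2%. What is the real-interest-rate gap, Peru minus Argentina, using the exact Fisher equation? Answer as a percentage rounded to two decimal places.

Peru: (1 + 0.0633)/(1 + 0.0851) − 1 = -2.0090%
Argentina: (1 + 0.0650)/(1 + 0.0920) − 1 = -2.4725%
Differential = -2.0090% − (-2.4725%) = 0.4635% → 0.46%.

0.46%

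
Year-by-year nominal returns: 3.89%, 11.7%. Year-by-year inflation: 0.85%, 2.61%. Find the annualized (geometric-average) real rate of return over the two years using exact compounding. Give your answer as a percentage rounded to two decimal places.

5.90%

Nominal growth factor = 1.0389 × 1.1170 = 1.16045130
Price-level growth factor = 1.0085 × 1.0261 = 1.03482185
Real growth factor = 1.16045130 / 1.03482185 = 1.12140201
Annualized real rate = 1.12140201^(1/2) − 1 = 5.8963% → 5.90%.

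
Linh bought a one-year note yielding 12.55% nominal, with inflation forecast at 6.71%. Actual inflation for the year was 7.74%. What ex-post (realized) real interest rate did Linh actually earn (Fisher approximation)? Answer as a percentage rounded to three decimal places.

Ex-post: 12.55% − 7.74% = 4.810%
So the realized real rate is 4.810%.

4.810%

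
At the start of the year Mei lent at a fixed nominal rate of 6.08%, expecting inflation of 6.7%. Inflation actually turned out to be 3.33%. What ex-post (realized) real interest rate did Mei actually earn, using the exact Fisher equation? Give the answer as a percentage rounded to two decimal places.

Ex-post: (1 + 0.0608)/(1 + 0.0333) − 1 = 2.6614%
So the realized real rate is 2.66%.

2.66%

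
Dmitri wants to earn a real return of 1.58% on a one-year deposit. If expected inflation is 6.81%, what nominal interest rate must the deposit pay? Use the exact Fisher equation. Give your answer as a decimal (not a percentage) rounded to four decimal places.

(1 + i) = (1 + r)(1 + π) = 1.01580 × 1.06810 = 1.08497598
i = 1.08497598 − 1, so the required nominal rate is 0.0850.

0.0850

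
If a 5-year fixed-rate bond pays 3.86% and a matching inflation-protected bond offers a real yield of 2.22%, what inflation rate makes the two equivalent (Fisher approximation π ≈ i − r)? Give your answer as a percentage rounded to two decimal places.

π ≈ i − r = 3.86% − 2.22% → 1.64%.

1.64%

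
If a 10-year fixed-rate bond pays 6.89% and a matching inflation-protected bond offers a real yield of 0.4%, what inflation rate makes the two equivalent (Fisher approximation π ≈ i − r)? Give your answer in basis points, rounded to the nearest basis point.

π ≈ i − r = 6.89% − 0.4% → 649 basis points.

649 basis points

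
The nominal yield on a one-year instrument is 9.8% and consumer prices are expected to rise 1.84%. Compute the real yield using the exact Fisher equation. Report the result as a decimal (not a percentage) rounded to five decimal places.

1 + r = 1.09800 / 1.01840 = 1.078162
r = 1.078162 − 1 = 7.8162%, i.e. 0.07816.

0.07816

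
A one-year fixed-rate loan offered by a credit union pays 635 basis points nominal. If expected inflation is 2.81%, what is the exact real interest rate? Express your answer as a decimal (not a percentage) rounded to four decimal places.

0.0344

1 + r = 1.06350 / 1.02810 = 1.034432
r = 1.034432 − 1 = 3.4432%, i.e. 0.0344.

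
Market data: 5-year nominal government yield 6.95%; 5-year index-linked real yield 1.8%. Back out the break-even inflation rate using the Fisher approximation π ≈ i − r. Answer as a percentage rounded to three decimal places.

5.150%

π ≈ i − r = 6.95% − 1.8% → 5.150%.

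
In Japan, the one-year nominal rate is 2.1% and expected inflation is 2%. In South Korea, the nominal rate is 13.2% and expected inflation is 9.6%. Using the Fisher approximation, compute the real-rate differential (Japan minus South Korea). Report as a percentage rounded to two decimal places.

Japan: 2.1% − 2% = 0.100%
South Korea: 13.2% − 9.6% = 3.600%
Differential = -3.500% → -3.50%.

-3.50%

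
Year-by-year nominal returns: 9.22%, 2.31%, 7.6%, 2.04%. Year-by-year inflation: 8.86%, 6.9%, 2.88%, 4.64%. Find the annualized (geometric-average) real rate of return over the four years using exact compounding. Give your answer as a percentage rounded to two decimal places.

Compound the nominal returns: 1.0922 × 1.0231 × 1.0760 × 1.0204 = 1.22688252.
Compound inflation: 1.0886 × 1.0690 × 1.0288 × 1.0464 = 1.25277974.
Deflate: 1.22688252 / 1.25277974 = 0.97932819.
Annualized real rate = 0.97932819^(1/4) − 1 = -0.5209% → -0.52%.

-0.52%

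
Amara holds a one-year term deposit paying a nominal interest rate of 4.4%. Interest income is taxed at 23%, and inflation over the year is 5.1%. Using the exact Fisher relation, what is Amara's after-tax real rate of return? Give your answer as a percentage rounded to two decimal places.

After-tax nominal return = 4.4% × (1 − 0.23) = 3.3880%.
1 + r = 1.03388 / 1.05100 = 0.983711
After-tax real rate = 0.983711 − 1 → -1.63%.

-1.63%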